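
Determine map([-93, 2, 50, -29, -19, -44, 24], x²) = (-93)²=8649, (2)²=4, (50)²=2500, (-29)²=841, (-19)²=361, (-44)²=1936, (24)²=576
= [8649, 4, 2500, 841, 361, 1936, 576]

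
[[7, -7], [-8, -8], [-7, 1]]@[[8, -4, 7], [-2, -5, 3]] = [[70, 7, 28], [-48, 72, -80], [-58, 23, -46]]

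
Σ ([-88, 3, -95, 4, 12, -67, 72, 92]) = (-88) + 3 + (-95) + 4 + 12 + (-67) + 72 + 92
= -67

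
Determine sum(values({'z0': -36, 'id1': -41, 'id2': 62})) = (-36) + (-41) + 62
= -15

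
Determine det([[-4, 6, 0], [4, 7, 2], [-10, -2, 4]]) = -344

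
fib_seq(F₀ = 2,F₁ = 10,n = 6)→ [2, 10, 12, 22, 34, 56]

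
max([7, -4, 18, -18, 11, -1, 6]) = 18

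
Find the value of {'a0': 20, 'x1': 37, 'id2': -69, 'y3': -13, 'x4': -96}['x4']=-96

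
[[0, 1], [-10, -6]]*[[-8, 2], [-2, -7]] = C[0][0] = (0)*(-8) + (1)*(-2) = -2
C[0][1] = (0)*(2) + (1)*(-7) = -7
C[1][0] = (-10)*(-8) + (-6)*(-2) = 92
C[1][1] = (-10)*(2) + (-6)*(-7) = 22
= [[-2, -7], [92, 22]]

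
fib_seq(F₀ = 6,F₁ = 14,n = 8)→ F_2 = F_1 + F_0 = 20
F_3 = F_2 + F_1 = 34
F_4 = F_3 + F_2 = 54
...
= [6, 14, 20, 34, 54, 88, 142, 230]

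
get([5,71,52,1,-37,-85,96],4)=-37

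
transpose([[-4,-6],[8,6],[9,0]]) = [[-4, 8, 9], [-6, 6, 0]]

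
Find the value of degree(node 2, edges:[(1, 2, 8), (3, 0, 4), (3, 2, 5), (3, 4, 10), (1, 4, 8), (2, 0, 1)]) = 3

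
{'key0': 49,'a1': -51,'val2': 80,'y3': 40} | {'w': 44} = {'key0': 49, 'a1': -51, 'val2': 80, 'y3': 40, 'w': 44}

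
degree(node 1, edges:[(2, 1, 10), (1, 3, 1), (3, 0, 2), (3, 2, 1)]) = incident: (2,1), (1,3)
= 2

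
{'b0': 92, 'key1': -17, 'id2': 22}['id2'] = 22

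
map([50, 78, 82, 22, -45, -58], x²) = [2500, 6084, 6724, 484, 2025, 3364]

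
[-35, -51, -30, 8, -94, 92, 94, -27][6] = 94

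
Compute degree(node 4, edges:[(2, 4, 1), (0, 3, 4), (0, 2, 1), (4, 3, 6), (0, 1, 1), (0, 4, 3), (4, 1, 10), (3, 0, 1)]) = incident: (2,4), (4,3), (0,4), (4,1)
= 4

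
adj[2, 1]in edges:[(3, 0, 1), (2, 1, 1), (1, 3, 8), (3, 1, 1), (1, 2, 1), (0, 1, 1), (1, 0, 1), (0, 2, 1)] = 1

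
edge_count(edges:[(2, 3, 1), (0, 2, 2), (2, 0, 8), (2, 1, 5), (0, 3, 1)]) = 5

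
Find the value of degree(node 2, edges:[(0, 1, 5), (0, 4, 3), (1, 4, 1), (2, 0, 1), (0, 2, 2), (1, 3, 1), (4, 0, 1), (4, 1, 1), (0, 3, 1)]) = incident: (2,0), (0,2)
= 2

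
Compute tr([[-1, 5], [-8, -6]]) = -7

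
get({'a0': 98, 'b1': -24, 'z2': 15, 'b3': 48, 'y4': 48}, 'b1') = -24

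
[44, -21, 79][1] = -21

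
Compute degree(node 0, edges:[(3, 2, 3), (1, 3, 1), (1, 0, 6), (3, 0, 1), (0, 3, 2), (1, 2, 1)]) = 3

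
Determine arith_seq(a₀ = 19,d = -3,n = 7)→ [19, 16, 13, 10, 7, 4, 1]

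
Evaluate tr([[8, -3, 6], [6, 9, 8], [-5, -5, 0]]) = diagonal: 8 + 9 + 0
= 17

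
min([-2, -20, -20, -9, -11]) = -20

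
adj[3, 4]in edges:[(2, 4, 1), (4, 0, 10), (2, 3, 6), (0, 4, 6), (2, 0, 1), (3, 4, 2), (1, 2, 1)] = 2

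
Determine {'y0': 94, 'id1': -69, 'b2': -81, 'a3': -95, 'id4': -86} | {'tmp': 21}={'y0': 94, 'id1': -69, 'b2': -81, 'a3': -95, 'id4': -86, 'tmp': 21}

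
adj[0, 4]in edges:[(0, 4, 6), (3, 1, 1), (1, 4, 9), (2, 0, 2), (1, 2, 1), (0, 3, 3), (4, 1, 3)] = 6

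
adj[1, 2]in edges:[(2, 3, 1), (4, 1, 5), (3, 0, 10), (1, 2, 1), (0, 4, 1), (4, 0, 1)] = 1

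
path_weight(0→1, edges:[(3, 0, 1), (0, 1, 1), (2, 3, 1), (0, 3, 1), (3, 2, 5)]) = w(0→1)=1
= 1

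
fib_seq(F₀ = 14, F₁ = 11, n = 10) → [14, 11, 25, 36, 61, 97, 158, 255, 413, 668]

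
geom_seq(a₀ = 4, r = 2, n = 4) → [4, 8, 16, 32]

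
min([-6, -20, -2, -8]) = -20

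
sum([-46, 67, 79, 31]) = 131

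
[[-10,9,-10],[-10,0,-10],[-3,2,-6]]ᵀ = [[-10, -10, -3], [9, 0, 2], [-10, -10, -6]]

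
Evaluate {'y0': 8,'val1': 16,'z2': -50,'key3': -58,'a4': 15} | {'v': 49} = {'y0': 8, 'val1': 16, 'z2': -50, 'key3': -58, 'a4': 15, 'v': 49}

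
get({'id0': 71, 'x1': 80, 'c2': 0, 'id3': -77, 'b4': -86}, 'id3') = -77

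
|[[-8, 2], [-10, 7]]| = (-8)*(7) - (2)*(-10)
= -36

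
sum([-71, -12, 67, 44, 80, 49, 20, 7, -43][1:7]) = 248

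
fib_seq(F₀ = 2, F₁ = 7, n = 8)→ [2, 7, 9, 16, 25, 41, 66, 107]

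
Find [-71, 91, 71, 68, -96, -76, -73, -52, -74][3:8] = [68, -96, -76, -73, -52]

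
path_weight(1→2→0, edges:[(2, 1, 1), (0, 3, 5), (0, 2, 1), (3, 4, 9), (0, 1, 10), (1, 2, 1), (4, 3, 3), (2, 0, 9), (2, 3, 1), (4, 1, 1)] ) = w(1→2)=1 + w(2→0)=9
= 10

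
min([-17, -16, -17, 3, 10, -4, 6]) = -17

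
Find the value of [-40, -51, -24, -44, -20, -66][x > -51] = [-40, -24, -44, -20]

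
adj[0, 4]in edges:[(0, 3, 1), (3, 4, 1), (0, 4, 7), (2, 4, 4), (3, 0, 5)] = 7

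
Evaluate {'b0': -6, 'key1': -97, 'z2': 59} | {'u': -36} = {'b0': -6, 'key1': -97, 'z2': 59, 'u': -36}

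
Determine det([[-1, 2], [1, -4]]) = 2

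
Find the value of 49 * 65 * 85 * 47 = 12724075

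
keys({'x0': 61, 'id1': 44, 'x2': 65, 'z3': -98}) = ['x0', 'id1', 'x2', 'z3']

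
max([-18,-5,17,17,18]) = 18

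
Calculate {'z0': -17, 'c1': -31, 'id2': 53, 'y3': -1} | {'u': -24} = {'z0': -17, 'c1': -31, 'id2': 53, 'y3': -1, 'u': -24}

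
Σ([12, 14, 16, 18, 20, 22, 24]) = 126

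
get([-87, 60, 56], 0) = -87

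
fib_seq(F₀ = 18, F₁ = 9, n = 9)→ F_2 = F_1 + F_0 = 27
F_3 = F_2 + F_1 = 36
F_4 = F_3 + F_2 = 63
...
= [18, 9, 27, 36, 63, 99, 162, 261, 423]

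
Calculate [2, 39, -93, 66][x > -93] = keep x where x > -93: 2✓, 39✓, -93✗, 66✓
= [2, 39, 66]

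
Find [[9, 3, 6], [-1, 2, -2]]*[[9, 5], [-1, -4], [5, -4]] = C[0][0] = (9)*(9) + (3)*(-1) + (6)*(5) = 108
C[0][1] = (9)*(5) + (3)*(-4) + (6)*(-4) = 9
C[1][0] = (-1)*(9) + (2)*(-1) + (-2)*(5) = -21
C[1][1] = (-1)*(5) + (2)*(-4) + (-2)*(-4) = -5
= [[108, 9], [-21, -5]]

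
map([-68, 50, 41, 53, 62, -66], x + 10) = [-58, 60, 51, 63, 72, -56]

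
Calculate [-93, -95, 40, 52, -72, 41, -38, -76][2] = 40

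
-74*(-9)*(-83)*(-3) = 165834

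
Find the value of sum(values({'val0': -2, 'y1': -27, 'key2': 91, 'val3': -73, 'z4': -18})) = -29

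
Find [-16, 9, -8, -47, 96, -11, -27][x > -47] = keep x where x > -47: -16✓, 9✓, -8✓, -47✗, 96✓, -11✓, -27✓
= [-16, 9, -8, 96, -11, -27]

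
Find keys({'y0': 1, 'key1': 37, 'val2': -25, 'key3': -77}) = ['y0', 'key1', 'val2', 'key3']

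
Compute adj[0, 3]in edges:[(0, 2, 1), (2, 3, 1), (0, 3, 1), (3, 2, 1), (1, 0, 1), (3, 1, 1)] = 1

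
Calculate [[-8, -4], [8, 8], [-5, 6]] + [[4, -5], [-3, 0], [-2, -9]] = [[-4, -9], [5, 8], [-7, -3]]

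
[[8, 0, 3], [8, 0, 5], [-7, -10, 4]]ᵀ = [[8, 8, -7], [0, 0, -10], [3, 5, 4]]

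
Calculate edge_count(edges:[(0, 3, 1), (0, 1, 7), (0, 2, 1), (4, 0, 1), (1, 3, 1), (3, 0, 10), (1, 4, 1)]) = 7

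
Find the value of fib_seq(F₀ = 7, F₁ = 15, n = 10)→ [7, 15, 22, 37, 59, 96, 155, 251, 406, 657]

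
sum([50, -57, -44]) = -51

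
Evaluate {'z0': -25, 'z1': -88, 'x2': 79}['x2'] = 79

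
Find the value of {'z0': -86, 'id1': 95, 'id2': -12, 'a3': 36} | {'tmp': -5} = {'z0': -86, 'id1': 95, 'id2': -12, 'a3': 36, 'tmp': -5}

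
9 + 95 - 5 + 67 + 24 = 190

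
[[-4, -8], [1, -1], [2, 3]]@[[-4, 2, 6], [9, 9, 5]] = C[0][0] = (-4)*(-4) + (-8)*(9) = -56
C[0][1] = (-4)*(2) + (-8)*(9) = -80
C[0][2] = (-4)*(6) + (-8)*(5) = -64
C[1][0] = (1)*(-4) + (-1)*(9) = -13
C[1][1] = (1)*(2) + (-1)*(9) = -7
C[1][2] = (1)*(6) + (-1)*(5) = 1
... (3 more cells)
= [[-56, -80, -64], [-13, -7, 1], [19, 31, 27]]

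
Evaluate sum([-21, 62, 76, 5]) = (-21) + 62 + 76 + 5
= 122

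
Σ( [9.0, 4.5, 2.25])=9.0 + 4.5 + 2.25
= 15.75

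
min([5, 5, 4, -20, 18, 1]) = -20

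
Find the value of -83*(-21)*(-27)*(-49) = 2305989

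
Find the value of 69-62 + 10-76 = -59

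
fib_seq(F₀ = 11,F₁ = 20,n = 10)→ F_2 = F_1 + F_0 = 31
F_3 = F_2 + F_1 = 51
F_4 = F_3 + F_2 = 82
...
= [11, 20, 31, 51, 82, 133, 215, 348, 563, 911]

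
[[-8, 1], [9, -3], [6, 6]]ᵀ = [[-8, 9, 6], [1, -3, 6]]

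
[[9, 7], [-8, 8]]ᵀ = [[9, -8], [7, 8]]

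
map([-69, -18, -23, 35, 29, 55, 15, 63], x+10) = -69+10=-59, -18+10=-8, -23+10=-13, 35+10=45, 29+10=39, 55+10=65, 15+10=25, 63+10=73
= [-59, -8, -13, 45, 39, 65, 25, 73]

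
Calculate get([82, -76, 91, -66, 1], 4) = 1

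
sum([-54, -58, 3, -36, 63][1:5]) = slice → [-58, 3, -36, 63]
(-58) + 3 + (-36) + 63
= -28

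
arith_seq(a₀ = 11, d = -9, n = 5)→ a_0 = 11 + 0*-9 = 11
a_1 = 11 + 1*-9 = 2
a_2 = 11 + 2*-9 = -7
...
= [11, 2, -7, -16, -25]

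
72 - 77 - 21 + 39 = 13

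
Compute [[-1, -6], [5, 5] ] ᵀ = [[-1, 5], [-6, 5]]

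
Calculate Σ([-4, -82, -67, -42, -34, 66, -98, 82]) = (-4) + (-82) + (-67) + (-42) + (-34) + 66 + (-98) + 82
= -179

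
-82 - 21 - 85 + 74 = -114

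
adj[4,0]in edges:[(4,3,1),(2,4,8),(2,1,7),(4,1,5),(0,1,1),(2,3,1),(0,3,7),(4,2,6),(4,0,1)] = 1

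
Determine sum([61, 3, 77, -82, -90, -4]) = 61 + 3 + 77 + (-82) + (-90) + (-4)
= -35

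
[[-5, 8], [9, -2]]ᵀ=[[-5, 9], [8, -2]]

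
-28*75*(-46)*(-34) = -3284400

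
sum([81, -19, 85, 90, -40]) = 81 + (-19) + 85 + 90 + (-40)
= 197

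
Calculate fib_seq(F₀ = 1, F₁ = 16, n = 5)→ F_2 = F_1 + F_0 = 17
F_3 = F_2 + F_1 = 33
F_4 = F_3 + F_2 = 50
= [1, 16, 17, 33, 50]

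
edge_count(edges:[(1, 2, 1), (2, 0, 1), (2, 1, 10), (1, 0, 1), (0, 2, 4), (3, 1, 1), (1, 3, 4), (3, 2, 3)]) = 8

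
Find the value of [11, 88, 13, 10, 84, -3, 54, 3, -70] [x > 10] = [11, 88, 13, 84, 54]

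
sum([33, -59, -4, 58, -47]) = 33 + (-59) + (-4) + 58 + (-47)
= -19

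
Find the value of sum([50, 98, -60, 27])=50 + 98 + (-60) + 27
= 115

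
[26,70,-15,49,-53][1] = 70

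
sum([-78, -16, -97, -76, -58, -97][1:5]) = slice → [-16, -97, -76, -58]
(-16) + (-97) + (-76) + (-58)
= -247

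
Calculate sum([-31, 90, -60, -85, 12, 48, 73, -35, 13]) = 25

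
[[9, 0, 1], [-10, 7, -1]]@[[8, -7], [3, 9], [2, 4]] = C[0][0] = (9)*(8) + (0)*(3) + (1)*(2) = 74
C[0][1] = (9)*(-7) + (0)*(9) + (1)*(4) = -59
C[1][0] = (-10)*(8) + (7)*(3) + (-1)*(2) = -61
C[1][1] = (-10)*(-7) + (7)*(9) + (-1)*(4) = 129
= [[74, -59], [-61, 129]]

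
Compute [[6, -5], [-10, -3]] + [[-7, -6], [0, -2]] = [[-1, -11], [-10, -5]]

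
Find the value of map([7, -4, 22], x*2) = 7*2=14, -4*2=-8, 22*2=44
= [14, -8, 44]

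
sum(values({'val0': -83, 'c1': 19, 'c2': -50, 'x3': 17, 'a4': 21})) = -76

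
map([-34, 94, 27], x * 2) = -34*2=-68, 94*2=188, 27*2=54
= [-68, 188, 54]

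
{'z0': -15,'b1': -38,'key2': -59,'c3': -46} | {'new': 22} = {'z0': -15, 'b1': -38, 'key2': -59, 'c3': -46, 'new': 22}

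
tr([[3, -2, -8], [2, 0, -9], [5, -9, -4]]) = diagonal: 3 + 0 + (-4)
= -1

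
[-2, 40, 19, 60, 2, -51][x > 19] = keep x where x > 19: -2✗, 40✓, 19✗, 60✓, 2✗, -51✗
= [40, 60]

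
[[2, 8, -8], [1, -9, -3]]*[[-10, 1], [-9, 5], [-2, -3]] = C[0][0] = (2)*(-10) + (8)*(-9) + (-8)*(-2) = -76
C[0][1] = (2)*(1) + (8)*(5) + (-8)*(-3) = 66
C[1][0] = (1)*(-10) + (-9)*(-9) + (-3)*(-2) = 77
C[1][1] = (1)*(1) + (-9)*(5) + (-3)*(-3) = -35
= [[-76, 66], [77, -35]]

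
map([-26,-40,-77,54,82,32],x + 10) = -26+10=-16, -40+10=-30, -77+10=-67, 54+10=64, 82+10=92, 32+10=42
= [-16, -30, -67, 64, 92, 42]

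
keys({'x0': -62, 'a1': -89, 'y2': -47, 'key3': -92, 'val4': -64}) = ['x0', 'a1', 'y2', 'key3', 'val4']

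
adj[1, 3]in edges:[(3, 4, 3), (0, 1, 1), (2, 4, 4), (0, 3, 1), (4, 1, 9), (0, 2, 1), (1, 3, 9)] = 9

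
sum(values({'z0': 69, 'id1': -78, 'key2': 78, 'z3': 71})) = 69 + (-78) + 78 + 71
= 140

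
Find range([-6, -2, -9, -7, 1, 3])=12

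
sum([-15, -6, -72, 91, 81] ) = 79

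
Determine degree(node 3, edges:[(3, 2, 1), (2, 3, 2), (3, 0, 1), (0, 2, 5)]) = incident: (3,2), (2,3), (3,0)
= 3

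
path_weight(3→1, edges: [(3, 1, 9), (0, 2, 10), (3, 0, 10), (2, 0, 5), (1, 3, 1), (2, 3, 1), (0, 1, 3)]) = w(3→1)=9
= 9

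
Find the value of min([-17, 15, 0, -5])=-17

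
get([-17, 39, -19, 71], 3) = 71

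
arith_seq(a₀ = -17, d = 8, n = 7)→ a_0 = -17 + 0*8 = -17
a_1 = -17 + 1*8 = -9
a_2 = -17 + 2*8 = -1
...
= [-17, -9, -1, 7, 15, 23, 31]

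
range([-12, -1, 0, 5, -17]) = 22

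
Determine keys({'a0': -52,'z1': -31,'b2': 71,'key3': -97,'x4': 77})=['a0', 'z1', 'b2', 'key3', 'x4']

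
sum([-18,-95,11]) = -102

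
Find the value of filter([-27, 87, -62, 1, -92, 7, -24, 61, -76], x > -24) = [87, 1, 7, 61]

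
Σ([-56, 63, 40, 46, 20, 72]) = (-56) + 63 + 40 + 46 + 20 + 72
= 185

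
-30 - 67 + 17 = -80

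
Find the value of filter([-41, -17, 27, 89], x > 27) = [89]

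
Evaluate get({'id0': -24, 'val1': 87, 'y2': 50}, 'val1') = 87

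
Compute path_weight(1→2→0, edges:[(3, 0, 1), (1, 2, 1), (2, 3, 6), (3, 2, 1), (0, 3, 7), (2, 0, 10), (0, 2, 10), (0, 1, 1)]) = 11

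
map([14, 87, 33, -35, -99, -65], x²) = [196, 7569, 1089, 1225, 9801, 4225]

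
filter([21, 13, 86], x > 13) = keep x where x > 13: 21✓, 13✗, 86✓
= [21, 86]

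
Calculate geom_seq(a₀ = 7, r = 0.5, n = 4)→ [7.0, 3.5, 1.75, 0.875]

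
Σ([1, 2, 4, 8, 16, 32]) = 1 + 2 + 4 + 8 + 16 + 32
= 63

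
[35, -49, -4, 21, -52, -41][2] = -4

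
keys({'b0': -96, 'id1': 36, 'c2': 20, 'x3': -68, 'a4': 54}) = ['b0', 'id1', 'c2', 'x3', 'a4']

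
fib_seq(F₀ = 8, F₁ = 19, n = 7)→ F_2 = F_1 + F_0 = 27
F_3 = F_2 + F_1 = 46
F_4 = F_3 + F_2 = 73
...
= [8, 19, 27, 46, 73, 119, 192]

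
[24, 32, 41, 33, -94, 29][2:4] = [41, 33]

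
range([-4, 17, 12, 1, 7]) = 21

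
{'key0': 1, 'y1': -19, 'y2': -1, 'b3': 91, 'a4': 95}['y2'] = -1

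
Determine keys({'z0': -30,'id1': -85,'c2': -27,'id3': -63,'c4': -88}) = ['z0', 'id1', 'c2', 'id3', 'c4']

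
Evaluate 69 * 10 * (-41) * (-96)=2715840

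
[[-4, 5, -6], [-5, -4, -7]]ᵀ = [[-4, -5], [5, -4], [-6, -7]]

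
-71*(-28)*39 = 77532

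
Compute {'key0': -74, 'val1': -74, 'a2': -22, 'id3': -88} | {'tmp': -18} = {'key0': -74, 'val1': -74, 'a2': -22, 'id3': -88, 'tmp': -18}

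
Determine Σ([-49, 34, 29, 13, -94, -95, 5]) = -157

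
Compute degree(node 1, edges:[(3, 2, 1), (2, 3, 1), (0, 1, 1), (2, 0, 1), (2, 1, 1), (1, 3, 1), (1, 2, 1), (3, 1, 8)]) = 5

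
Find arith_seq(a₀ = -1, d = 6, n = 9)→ a_0 = -1 + 0*6 = -1
a_1 = -1 + 1*6 = 5
a_2 = -1 + 2*6 = 11
...
= [-1, 5, 11, 17, 23, 29, 35, 41, 47]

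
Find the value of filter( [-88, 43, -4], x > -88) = [43, -4]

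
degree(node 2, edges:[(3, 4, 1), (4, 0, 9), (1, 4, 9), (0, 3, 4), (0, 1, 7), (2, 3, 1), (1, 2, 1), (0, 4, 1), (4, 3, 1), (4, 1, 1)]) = 2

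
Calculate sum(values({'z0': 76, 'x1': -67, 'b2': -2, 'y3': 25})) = 32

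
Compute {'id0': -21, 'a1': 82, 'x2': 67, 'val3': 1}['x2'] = 67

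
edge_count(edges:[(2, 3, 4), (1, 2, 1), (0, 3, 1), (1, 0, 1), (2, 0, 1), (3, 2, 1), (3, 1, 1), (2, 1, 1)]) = 8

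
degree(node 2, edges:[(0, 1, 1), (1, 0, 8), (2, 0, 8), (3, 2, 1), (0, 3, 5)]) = 2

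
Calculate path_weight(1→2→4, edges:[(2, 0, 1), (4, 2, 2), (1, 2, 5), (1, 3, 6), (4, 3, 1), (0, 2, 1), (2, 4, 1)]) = 6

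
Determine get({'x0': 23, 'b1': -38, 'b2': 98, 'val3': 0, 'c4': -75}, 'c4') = -75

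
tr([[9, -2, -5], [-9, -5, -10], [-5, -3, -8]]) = diagonal: 9 + (-5) + (-8)
= -4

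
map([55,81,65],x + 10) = 55+10=65, 81+10=91, 65+10=75
= [65, 91, 75]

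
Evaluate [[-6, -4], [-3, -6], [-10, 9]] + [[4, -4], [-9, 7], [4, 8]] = [[-2, -8], [-12, 1], [-6, 17]]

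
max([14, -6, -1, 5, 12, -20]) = 14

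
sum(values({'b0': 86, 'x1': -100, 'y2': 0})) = 86 + (-100) + 0
= -14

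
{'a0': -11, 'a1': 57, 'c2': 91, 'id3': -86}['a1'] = 57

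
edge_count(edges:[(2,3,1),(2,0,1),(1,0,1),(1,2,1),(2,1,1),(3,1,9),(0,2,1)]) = 7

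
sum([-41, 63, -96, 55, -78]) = (-41) + 63 + (-96) + 55 + (-78)
= -97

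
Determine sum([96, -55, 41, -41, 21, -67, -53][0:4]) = slice → [96, -55, 41, -41]
96 + (-55) + 41 + (-41)
= 41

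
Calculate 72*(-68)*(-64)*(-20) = -6266880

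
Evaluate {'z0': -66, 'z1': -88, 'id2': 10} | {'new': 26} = {'z0': -66, 'z1': -88, 'id2': 10, 'new': 26}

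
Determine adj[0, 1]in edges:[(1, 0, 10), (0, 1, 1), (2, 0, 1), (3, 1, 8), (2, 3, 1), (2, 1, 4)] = 1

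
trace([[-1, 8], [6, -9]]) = -10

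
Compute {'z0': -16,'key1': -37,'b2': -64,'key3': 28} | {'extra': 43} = {'z0': -16, 'key1': -37, 'b2': -64, 'key3': 28, 'extra': 43}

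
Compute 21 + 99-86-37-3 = -6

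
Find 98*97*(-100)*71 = -67492600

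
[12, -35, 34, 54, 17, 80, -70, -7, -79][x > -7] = [12, 34, 54, 17, 80]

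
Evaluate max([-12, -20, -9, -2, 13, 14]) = 14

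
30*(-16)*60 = -28800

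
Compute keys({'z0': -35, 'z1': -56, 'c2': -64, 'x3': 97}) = ['z0', 'z1', 'c2', 'x3']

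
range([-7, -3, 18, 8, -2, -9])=27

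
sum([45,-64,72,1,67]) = 121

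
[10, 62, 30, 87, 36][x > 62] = [87]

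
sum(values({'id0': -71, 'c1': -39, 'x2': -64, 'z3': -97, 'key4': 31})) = -240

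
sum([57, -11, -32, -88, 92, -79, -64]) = -125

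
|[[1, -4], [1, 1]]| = 5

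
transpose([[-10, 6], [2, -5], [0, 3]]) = [[-10, 2, 0], [6, -5, 3]]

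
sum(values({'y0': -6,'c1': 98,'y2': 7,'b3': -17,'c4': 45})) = 127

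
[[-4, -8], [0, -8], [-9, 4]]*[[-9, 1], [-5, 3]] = C[0][0] = (-4)*(-9) + (-8)*(-5) = 76
C[0][1] = (-4)*(1) + (-8)*(3) = -28
C[1][0] = (0)*(-9) + (-8)*(-5) = 40
C[1][1] = (0)*(1) + (-8)*(3) = -24
C[2][0] = (-9)*(-9) + (4)*(-5) = 61
C[2][1] = (-9)*(1) + (4)*(3) = 3
= [[76, -28], [40, -24], [61, 3]]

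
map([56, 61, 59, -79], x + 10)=56+10=66, 61+10=71, 59+10=69, -79+10=-69
= [66, 71, 69, -69]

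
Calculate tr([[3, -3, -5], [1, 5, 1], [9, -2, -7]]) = diagonal: 3 + 5 + (-7)
= 1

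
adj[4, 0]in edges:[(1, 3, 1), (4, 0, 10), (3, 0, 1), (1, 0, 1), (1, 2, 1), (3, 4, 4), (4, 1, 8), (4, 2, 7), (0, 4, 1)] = 10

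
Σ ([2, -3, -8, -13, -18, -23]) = -63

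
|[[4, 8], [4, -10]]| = -72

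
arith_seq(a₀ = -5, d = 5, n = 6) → [-5, 0, 5, 10, 15, 20]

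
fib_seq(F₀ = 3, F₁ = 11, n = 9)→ [3, 11, 14, 25, 39, 64, 103, 167, 270]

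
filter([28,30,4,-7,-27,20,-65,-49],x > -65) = [28, 30, 4, -7, -27, 20, -49]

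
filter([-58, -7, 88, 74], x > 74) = keep x where x > 74: -58✗, -7✗, 88✓, 74✗
= [88]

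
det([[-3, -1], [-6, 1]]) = (-3)*(1) - (-1)*(-6)
= -9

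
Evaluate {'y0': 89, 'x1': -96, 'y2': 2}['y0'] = 89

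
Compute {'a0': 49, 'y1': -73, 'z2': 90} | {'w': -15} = {'a0': 49, 'y1': -73, 'z2': 90, 'w': -15}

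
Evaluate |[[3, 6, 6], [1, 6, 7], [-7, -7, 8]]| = 159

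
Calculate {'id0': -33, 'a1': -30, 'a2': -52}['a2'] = -52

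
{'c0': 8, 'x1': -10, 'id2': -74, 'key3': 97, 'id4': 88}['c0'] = 8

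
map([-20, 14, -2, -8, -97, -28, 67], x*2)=-20*2=-40, 14*2=28, -2*2=-4, -8*2=-16, -97*2=-194, -28*2=-56, 67*2=134
= [-40, 28, -4, -16, -194, -56, 134]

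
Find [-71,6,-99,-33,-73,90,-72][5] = 90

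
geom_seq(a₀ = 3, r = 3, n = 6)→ a_0 = 3*3^0 = 3
a_1 = 3*3^1 = 9
a_2 = 3*3^2 = 27
...
= [3, 9, 27, 81, 243, 729]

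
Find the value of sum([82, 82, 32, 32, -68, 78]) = 238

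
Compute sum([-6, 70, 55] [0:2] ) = slice → [-6, 70]
(-6) + 70
= 64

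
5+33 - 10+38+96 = 162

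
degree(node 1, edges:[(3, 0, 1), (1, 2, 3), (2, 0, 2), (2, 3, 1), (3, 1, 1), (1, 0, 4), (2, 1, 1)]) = 4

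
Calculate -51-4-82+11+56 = -70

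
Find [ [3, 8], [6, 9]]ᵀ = [[3, 6], [8, 9]]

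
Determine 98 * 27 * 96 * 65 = 16511040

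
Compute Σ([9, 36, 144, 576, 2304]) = 9 + 36 + 144 + 576 + 2304
= 3069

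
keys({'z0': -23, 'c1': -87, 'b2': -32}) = ['z0', 'c1', 'b2']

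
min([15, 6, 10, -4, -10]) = -10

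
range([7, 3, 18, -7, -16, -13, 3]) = 34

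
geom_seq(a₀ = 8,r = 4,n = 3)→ a_0 = 8*4^0 = 8
a_1 = 8*4^1 = 32
a_2 = 8*4^2 = 128
= [8, 32, 128]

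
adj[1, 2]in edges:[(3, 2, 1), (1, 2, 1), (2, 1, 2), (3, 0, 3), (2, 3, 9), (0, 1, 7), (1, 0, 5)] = 1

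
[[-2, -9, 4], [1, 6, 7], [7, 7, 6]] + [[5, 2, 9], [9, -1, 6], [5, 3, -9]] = [[3, -7, 13], [10, 5, 13], [12, 10, -3]]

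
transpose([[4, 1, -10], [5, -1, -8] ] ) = [[4, 5], [1, -1], [-10, -8]]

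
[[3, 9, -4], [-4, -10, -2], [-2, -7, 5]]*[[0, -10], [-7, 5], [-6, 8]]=C[0][0] = (3)*(0) + (9)*(-7) + (-4)*(-6) = -39
C[0][1] = (3)*(-10) + (9)*(5) + (-4)*(8) = -17
C[1][0] = (-4)*(0) + (-10)*(-7) + (-2)*(-6) = 82
C[1][1] = (-4)*(-10) + (-10)*(5) + (-2)*(8) = -26
C[2][0] = (-2)*(0) + (-7)*(-7) + (5)*(-6) = 19
C[2][1] = (-2)*(-10) + (-7)*(5) + (5)*(8) = 25
= [[-39, -17], [82, -26], [19, 25]]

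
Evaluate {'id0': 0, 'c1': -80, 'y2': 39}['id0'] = 0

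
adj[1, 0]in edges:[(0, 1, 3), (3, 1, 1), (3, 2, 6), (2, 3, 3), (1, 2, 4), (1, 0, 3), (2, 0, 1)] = 3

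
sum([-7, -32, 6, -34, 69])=2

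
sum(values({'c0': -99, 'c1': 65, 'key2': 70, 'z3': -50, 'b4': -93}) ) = -107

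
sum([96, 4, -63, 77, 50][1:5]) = 68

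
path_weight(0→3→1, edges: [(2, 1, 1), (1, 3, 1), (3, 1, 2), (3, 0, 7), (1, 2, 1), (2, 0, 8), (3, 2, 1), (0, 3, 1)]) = w(0→3)=1 + w(3→1)=2
= 3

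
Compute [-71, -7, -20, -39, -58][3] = -39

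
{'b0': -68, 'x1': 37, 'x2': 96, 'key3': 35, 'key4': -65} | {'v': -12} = {'b0': -68, 'x1': 37, 'x2': 96, 'key3': 35, 'key4': -65, 'v': -12}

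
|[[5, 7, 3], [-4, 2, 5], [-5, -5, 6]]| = 268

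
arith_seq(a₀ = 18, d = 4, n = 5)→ a_0 = 18 + 0*4 = 18
a_1 = 18 + 1*4 = 22
a_2 = 18 + 2*4 = 26
...
= [18, 22, 26, 30, 34]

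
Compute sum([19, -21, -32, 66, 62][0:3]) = slice → [19, -21, -32]
19 + (-21) + (-32)
= -34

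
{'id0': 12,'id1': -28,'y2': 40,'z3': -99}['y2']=40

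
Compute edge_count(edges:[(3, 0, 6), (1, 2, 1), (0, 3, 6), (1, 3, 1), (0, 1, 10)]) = 5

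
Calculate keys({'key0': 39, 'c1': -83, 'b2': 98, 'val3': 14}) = ['key0', 'c1', 'b2', 'val3']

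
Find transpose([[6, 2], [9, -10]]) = [[6, 9], [2, -10]]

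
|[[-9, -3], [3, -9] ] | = 90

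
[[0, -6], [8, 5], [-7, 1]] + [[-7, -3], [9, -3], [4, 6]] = [[-7, -9], [17, 2], [-3, 7]]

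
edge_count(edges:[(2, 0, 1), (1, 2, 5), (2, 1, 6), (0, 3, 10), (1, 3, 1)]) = 5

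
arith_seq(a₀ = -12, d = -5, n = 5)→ [-12, -17, -22, -27, -32]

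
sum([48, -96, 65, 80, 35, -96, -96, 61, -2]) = -1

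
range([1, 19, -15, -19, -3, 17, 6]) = 38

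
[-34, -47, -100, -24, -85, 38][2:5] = [-100, -24, -85]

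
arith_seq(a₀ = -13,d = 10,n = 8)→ [-13, -3, 7, 17, 27, 37, 47, 57]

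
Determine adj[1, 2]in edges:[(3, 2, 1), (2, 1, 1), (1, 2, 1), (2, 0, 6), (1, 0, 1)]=1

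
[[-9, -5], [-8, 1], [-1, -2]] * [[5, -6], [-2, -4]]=C[0][0] = (-9)*(5) + (-5)*(-2) = -35
C[0][1] = (-9)*(-6) + (-5)*(-4) = 74
C[1][0] = (-8)*(5) + (1)*(-2) = -42
C[1][1] = (-8)*(-6) + (1)*(-4) = 44
C[2][0] = (-1)*(5) + (-2)*(-2) = -1
C[2][1] = (-1)*(-6) + (-2)*(-4) = 14
= [[-35, 74], [-42, 44], [-1, 14]]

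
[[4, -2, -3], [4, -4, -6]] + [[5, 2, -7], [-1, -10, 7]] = [[9, 0, -10], [3, -14, 1]]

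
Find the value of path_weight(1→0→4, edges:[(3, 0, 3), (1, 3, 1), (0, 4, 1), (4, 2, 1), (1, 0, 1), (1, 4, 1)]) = 2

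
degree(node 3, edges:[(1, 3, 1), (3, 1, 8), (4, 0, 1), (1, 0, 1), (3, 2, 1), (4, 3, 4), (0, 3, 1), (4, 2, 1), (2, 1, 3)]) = 5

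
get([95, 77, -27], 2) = -27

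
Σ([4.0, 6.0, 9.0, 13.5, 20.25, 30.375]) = 83.125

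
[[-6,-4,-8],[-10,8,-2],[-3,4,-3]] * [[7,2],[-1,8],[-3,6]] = [[-14, -92], [-72, 32], [-16, 8]]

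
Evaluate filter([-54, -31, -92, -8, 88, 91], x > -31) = keep x where x > -31: -54✗, -31✗, -92✗, -8✓, 88✓, 91✓
= [-8, 88, 91]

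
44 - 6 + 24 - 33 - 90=-61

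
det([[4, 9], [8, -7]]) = -100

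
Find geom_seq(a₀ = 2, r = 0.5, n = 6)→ a_0 = 2*0.5^0 = 2.0
a_1 = 2*0.5^1 = 1.0
a_2 = 2*0.5^2 = 0.5
...
= [2.0, 1.0, 0.5, 0.25, 0.125, 0.0625]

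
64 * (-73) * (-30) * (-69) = -9671040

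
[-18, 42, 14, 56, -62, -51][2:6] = [14, 56, -62, -51]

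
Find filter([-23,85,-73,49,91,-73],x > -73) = [-23, 85, 49, 91]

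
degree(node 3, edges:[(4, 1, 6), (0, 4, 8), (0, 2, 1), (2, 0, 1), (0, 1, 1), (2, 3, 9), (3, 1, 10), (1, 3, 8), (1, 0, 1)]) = incident: (2,3), (3,1), (1,3)
= 3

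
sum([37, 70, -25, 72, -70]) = 84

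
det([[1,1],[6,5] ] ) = -1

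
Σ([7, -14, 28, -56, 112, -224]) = -147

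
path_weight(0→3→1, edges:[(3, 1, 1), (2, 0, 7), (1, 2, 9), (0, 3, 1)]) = w(0→3)=1 + w(3→1)=1
= 2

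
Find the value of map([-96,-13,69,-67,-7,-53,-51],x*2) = [-192, -26, 138, -134, -14, -106, -102]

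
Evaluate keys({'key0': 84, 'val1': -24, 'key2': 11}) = ['key0', 'val1', 'key2']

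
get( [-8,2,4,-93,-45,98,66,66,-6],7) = 66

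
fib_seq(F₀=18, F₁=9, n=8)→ F_2 = F_1 + F_0 = 27
F_3 = F_2 + F_1 = 36
F_4 = F_3 + F_2 = 63
...
= [18, 9, 27, 36, 63, 99, 162, 261]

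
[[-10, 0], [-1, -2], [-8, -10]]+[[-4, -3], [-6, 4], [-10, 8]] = [[-14, -3], [-7, 2], [-18, -2]]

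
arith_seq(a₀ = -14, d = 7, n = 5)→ a_0 = -14 + 0*7 = -14
a_1 = -14 + 1*7 = -7
a_2 = -14 + 2*7 = 0
...
= [-14, -7, 0, 7, 14]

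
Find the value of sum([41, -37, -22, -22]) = -40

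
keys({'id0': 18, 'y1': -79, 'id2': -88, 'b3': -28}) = ['id0', 'y1', 'id2', 'b3']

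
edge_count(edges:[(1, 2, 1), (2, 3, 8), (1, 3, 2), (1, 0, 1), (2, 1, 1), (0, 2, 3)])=6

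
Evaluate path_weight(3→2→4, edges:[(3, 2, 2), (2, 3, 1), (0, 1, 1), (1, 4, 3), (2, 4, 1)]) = w(3→2)=2 + w(2→4)=1
= 3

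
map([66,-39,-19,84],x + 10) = 66+10=76, -39+10=-29, -19+10=-9, 84+10=94
= [76, -29, -9, 94]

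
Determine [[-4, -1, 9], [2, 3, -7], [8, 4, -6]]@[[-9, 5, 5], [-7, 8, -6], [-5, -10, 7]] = [[-2, -118, 49], [-4, 104, -57], [-70, 132, -26]]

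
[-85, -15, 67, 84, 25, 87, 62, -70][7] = -70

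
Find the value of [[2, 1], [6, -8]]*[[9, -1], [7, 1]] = [[25, -1], [-2, -14]]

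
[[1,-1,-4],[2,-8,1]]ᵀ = [[1, 2], [-1, -8], [-4, 1]]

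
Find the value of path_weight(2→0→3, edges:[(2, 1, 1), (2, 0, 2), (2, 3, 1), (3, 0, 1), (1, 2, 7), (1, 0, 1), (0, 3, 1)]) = 3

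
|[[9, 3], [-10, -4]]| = (9)*(-4) - (3)*(-10)
= -6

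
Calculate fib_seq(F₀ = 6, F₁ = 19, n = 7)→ [6, 19, 25, 44, 69, 113, 182]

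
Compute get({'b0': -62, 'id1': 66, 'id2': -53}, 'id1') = 66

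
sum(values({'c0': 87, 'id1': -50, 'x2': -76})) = 87 + (-50) + (-76)
= -39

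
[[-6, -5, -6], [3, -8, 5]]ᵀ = [[-6, 3], [-5, -8], [-6, 5]]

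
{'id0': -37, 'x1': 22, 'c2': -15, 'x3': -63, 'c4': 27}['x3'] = -63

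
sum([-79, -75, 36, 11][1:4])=-28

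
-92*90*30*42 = -10432800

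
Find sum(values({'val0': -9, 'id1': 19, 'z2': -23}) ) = -13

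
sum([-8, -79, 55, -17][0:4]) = -49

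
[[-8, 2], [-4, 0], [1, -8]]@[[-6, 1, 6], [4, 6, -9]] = C[0][0] = (-8)*(-6) + (2)*(4) = 56
C[0][1] = (-8)*(1) + (2)*(6) = 4
C[0][2] = (-8)*(6) + (2)*(-9) = -66
C[1][0] = (-4)*(-6) + (0)*(4) = 24
C[1][1] = (-4)*(1) + (0)*(6) = -4
C[1][2] = (-4)*(6) + (0)*(-9) = -24
... (3 more cells)
= [[56, 4, -66], [24, -4, -24], [-38, -47, 78]]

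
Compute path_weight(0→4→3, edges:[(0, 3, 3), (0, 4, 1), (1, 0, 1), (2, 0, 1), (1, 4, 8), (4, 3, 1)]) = w(0→4)=1 + w(4→3)=1
= 2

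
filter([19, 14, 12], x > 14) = [19]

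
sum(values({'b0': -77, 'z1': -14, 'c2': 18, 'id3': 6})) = (-77) + (-14) + 18 + 6
= -67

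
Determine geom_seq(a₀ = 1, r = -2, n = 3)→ a_0 = 1*(-2)^0 = 1
a_1 = 1*(-2)^1 = -2
a_2 = 1*(-2)^2 = 4
= [1, -2, 4]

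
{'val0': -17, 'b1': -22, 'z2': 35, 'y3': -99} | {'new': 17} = {'val0': -17, 'b1': -22, 'z2': 35, 'y3': -99, 'new': 17}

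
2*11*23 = 506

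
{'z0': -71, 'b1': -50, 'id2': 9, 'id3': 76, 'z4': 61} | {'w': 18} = {'z0': -71, 'b1': -50, 'id2': 9, 'id3': 76, 'z4': 61, 'w': 18}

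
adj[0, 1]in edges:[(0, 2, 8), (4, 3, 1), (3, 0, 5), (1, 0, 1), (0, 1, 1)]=1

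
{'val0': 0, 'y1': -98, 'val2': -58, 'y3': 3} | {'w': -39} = {'val0': 0, 'y1': -98, 'val2': -58, 'y3': 3, 'w': -39}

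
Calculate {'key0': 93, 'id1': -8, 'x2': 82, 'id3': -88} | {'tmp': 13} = {'key0': 93, 'id1': -8, 'x2': 82, 'id3': -88, 'tmp': 13}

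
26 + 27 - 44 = 9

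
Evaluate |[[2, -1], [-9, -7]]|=(2)*(-7) - (-1)*(-9)
= -23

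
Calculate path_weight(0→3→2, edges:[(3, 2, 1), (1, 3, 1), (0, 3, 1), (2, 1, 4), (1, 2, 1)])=2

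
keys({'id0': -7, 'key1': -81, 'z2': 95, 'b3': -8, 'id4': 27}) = ['id0', 'key1', 'z2', 'b3', 'id4']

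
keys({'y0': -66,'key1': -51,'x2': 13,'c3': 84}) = ['y0', 'key1', 'x2', 'c3']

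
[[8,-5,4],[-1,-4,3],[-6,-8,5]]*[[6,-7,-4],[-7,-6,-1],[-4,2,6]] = C[0][0] = (8)*(6) + (-5)*(-7) + (4)*(-4) = 67
C[0][1] = (8)*(-7) + (-5)*(-6) + (4)*(2) = -18
C[0][2] = (8)*(-4) + (-5)*(-1) + (4)*(6) = -3
C[1][0] = (-1)*(6) + (-4)*(-7) + (3)*(-4) = 10
C[1][1] = (-1)*(-7) + (-4)*(-6) + (3)*(2) = 37
C[1][2] = (-1)*(-4) + (-4)*(-1) + (3)*(6) = 26
... (3 more cells)
= [[67, -18, -3], [10, 37, 26], [0, 100, 62]]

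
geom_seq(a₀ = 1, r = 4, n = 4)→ a_0 = 1*4^0 = 1
a_1 = 1*4^1 = 4
a_2 = 1*4^2 = 16
...
= [1, 4, 16, 64]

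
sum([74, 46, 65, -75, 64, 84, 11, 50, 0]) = 319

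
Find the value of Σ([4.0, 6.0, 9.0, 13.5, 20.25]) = 52.75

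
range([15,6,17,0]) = 17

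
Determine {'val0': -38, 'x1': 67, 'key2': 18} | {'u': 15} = {'val0': -38, 'x1': 67, 'key2': 18, 'u': 15}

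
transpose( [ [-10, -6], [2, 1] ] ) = [[-10, 2], [-6, 1]]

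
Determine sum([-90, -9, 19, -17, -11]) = -108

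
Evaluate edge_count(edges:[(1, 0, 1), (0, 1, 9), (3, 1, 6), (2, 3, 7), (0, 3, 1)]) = 5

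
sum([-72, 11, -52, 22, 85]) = -6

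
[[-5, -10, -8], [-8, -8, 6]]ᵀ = [[-5, -8], [-10, -8], [-8, 6]]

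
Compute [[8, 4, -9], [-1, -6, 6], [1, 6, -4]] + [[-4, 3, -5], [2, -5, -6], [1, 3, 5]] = [[4, 7, -14], [1, -11, 0], [2, 9, 1]]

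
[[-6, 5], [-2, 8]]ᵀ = [[-6, -2], [5, 8]]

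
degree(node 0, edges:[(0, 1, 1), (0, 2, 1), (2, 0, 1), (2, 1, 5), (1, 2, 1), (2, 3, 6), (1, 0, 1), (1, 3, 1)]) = 4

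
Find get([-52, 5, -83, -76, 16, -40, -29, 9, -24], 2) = -83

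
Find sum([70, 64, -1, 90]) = 70 + 64 + (-1) + 90
= 223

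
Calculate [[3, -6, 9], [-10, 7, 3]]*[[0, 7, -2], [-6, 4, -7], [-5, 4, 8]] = [[-9, 33, 108], [-57, -30, -5]]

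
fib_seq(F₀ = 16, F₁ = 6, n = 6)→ [16, 6, 22, 28, 50, 78]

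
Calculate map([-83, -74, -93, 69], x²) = (-83)²=6889, (-74)²=5476, (-93)²=8649, (69)²=4761
= [6889, 5476, 8649, 4761]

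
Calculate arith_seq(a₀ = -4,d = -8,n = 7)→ [-4, -12, -20, -28, -36, -44, -52]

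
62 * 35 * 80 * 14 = 2430400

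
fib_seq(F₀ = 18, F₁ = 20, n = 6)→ [18, 20, 38, 58, 96, 154]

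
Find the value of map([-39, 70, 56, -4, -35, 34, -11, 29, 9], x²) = [1521, 4900, 3136, 16, 1225, 1156, 121, 841, 81]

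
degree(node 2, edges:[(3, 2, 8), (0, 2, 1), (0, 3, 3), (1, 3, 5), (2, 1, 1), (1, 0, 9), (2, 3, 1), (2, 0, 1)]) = 5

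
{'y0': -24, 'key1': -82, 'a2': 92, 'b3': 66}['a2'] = 92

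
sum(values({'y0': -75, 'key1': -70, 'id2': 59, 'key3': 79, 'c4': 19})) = (-75) + (-70) + 59 + 79 + 19
= 12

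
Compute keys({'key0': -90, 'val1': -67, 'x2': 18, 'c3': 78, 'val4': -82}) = ['key0', 'val1', 'x2', 'c3', 'val4']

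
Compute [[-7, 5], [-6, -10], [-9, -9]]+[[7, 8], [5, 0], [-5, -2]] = [[0, 13], [-1, -10], [-14, -11]]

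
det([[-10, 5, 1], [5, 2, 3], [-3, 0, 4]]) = -219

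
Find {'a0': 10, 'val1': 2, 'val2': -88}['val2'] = -88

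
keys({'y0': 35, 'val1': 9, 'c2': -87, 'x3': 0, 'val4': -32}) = ['y0', 'val1', 'c2', 'x3', 'val4']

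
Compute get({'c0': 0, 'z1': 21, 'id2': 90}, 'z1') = 21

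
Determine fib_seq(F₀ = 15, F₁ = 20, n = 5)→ [15, 20, 35, 55, 90]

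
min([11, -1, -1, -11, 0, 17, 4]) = -11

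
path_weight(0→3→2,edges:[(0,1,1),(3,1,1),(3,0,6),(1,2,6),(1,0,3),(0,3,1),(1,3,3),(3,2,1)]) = 2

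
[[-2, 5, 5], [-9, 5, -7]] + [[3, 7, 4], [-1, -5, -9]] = [[1, 12, 9], [-10, 0, -16]]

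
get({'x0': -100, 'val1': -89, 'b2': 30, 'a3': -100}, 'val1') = -89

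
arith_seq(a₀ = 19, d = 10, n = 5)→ [19, 29, 39, 49, 59]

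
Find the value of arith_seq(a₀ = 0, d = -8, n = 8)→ [0, -8, -16, -24, -32, -40, -48, -56]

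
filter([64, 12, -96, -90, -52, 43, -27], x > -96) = [64, 12, -90, -52, 43, -27]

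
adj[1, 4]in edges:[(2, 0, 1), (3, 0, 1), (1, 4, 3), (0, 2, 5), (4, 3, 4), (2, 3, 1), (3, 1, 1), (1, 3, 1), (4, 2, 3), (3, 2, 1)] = 3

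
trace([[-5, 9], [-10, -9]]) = -14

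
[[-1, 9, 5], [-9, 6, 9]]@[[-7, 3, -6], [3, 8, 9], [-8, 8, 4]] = C[0][0] = (-1)*(-7) + (9)*(3) + (5)*(-8) = -6
C[0][1] = (-1)*(3) + (9)*(8) + (5)*(8) = 109
C[0][2] = (-1)*(-6) + (9)*(9) + (5)*(4) = 107
C[1][0] = (-9)*(-7) + (6)*(3) + (9)*(-8) = 9
C[1][1] = (-9)*(3) + (6)*(8) + (9)*(8) = 93
C[1][2] = (-9)*(-6) + (6)*(9) + (9)*(4) = 144
= [[-6, 109, 107], [9, 93, 144]]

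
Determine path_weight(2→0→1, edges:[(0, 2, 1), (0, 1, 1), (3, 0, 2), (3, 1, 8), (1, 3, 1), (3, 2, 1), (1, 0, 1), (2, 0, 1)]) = 2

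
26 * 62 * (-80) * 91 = -11735360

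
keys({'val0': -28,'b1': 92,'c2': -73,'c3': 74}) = ['val0', 'b1', 'c2', 'c3']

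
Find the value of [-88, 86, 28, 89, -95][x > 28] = keep x where x > 28: -88✗, 86✓, 28✗, 89✓, -95✗
= [86, 89]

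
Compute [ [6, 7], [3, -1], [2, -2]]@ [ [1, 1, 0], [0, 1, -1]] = C[0][0] = (6)*(1) + (7)*(0) = 6
C[0][1] = (6)*(1) + (7)*(1) = 13
C[0][2] = (6)*(0) + (7)*(-1) = -7
C[1][0] = (3)*(1) + (-1)*(0) = 3
C[1][1] = (3)*(1) + (-1)*(1) = 2
C[1][2] = (3)*(0) + (-1)*(-1) = 1
... (3 more cells)
= [[6, 13, -7], [3, 2, 1], [2, 0, 2]]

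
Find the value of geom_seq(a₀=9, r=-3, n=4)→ a_0 = 9*(-3)^0 = 9
a_1 = 9*(-3)^1 = -27
a_2 = 9*(-3)^2 = 81
...
= [9, -27, 81, -243]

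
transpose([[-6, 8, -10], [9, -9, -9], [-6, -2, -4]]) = [[-6, 9, -6], [8, -9, -2], [-10, -9, -4]]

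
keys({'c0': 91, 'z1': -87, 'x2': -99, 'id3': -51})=['c0', 'z1', 'x2', 'id3']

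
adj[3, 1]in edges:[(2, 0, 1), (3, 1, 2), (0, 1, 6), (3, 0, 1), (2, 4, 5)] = 2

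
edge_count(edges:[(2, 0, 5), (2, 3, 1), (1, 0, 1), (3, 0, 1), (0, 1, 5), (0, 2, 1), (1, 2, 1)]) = 7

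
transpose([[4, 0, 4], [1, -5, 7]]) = [[4, 1], [0, -5], [4, 7]]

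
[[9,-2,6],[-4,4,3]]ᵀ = [[9, -4], [-2, 4], [6, 3]]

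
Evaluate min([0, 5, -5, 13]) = -5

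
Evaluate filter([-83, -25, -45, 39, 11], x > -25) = keep x where x > -25: -83✗, -25✗, -45✗, 39✓, 11✓
= [39, 11]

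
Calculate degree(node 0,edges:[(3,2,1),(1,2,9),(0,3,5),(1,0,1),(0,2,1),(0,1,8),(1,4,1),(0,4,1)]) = 5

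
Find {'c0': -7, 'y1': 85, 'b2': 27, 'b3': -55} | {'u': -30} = {'c0': -7, 'y1': 85, 'b2': 27, 'b3': -55, 'u': -30}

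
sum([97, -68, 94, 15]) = 138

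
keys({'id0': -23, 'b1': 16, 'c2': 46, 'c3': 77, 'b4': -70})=['id0', 'b1', 'c2', 'c3', 'b4']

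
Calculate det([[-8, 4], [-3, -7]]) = 68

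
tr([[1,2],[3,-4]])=diagonal: 1 + (-4)
= -3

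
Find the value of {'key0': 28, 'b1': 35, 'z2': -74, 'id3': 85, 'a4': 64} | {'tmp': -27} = {'key0': 28, 'b1': 35, 'z2': -74, 'id3': 85, 'a4': 64, 'tmp': -27}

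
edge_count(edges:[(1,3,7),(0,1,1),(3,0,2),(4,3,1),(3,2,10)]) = 5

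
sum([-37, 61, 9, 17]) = 50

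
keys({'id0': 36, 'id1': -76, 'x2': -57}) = ['id0', 'id1', 'x2']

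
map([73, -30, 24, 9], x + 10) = 73+10=83, -30+10=-20, 24+10=34, 9+10=19
= [83, -20, 34, 19]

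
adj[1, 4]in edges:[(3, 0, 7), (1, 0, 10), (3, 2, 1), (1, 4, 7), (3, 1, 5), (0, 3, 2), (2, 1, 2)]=7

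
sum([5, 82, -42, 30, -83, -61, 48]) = -21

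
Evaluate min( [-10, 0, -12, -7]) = -12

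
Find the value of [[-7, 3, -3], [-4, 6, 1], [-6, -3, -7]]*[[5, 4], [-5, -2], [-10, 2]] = C[0][0] = (-7)*(5) + (3)*(-5) + (-3)*(-10) = -20
C[0][1] = (-7)*(4) + (3)*(-2) + (-3)*(2) = -40
C[1][0] = (-4)*(5) + (6)*(-5) + (1)*(-10) = -60
C[1][1] = (-4)*(4) + (6)*(-2) + (1)*(2) = -26
C[2][0] = (-6)*(5) + (-3)*(-5) + (-7)*(-10) = 55
C[2][1] = (-6)*(4) + (-3)*(-2) + (-7)*(2) = -32
= [[-20, -40], [-60, -26], [55, -32]]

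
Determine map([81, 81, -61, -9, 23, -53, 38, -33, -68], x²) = [6561, 6561, 3721, 81, 529, 2809, 1444, 1089, 4624]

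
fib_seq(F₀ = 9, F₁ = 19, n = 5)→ F_2 = F_1 + F_0 = 28
F_3 = F_2 + F_1 = 47
F_4 = F_3 + F_2 = 75
= [9, 19, 28, 47, 75]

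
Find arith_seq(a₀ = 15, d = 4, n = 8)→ [15, 19, 23, 27, 31, 35, 39, 43]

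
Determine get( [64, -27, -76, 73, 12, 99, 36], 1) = -27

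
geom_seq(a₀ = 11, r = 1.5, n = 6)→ [11.0, 16.5, 24.75, 37.125, 55.6875, 83.53125]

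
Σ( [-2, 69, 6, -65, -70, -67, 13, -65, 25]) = (-2) + 69 + 6 + (-65) + (-70) + (-67) + 13 + (-65) + 25
= -156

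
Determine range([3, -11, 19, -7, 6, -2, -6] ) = 30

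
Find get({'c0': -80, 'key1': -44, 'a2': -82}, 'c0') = -80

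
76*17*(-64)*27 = -2232576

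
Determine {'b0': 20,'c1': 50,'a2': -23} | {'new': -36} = {'b0': 20, 'c1': 50, 'a2': -23, 'new': -36}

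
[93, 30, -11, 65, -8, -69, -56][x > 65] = [93]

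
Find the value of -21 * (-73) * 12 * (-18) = -331128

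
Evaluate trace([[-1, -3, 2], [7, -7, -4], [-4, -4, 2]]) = -6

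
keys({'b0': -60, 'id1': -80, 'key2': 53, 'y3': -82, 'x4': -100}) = ['b0', 'id1', 'key2', 'y3', 'x4']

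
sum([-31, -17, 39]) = (-31) + (-17) + 39
= -9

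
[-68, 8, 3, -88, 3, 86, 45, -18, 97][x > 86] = keep x where x > 86: -68✗, 8✗, 3✗, -88✗, 3✗, 86✗, 45✗, -18✗, 97✓
= [97]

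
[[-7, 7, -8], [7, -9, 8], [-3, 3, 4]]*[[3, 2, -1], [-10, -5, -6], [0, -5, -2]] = [[-91, -9, -19], [111, 19, 31], [-39, -41, -23]]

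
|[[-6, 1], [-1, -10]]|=(-6)*(-10) - (1)*(-1)
= 61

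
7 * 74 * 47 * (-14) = -340844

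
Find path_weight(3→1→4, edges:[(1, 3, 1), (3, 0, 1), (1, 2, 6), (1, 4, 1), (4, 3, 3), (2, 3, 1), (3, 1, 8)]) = 9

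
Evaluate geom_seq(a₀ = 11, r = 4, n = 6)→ a_0 = 11*4^0 = 11
a_1 = 11*4^1 = 44
a_2 = 11*4^2 = 176
...
= [11, 44, 176, 704, 2816, 11264]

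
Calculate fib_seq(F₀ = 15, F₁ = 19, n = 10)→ [15, 19, 34, 53, 87, 140, 227, 367, 594, 961]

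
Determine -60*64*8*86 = -2641920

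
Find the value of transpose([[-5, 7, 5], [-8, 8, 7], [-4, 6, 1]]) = [[-5, -8, -4], [7, 8, 6], [5, 7, 1]]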